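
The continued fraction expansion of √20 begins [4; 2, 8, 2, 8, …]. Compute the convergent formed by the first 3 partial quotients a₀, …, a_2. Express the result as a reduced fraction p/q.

Work from the innermost term outward:
Start with 8.
2 + 1/(8/1) = 2 + 1/8 = 17/8
4 + 1/(17/8) = 4 + 8/17 = 76/17

76/17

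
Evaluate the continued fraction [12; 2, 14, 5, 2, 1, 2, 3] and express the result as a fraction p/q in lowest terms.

53165/4259

Start with 3.
2 + 1/(3/1) = 2 + 1/3 = 7/3
1 + 1/(7/3) = 1 + 3/7 = 10/7
2 + 1/(10/7) = 2 + 7/10 = 27/10
5 + 1/(27/10) = 5 + 10/27 = 145/27
14 + 1/(145/27) = 14 + 27/145 = 2057/145
2 + 1/(2057/145) = 2 + 145/2057 = 4259/2057
12 + 1/(4259/2057) = 12 + 2057/4259 = 53165/4259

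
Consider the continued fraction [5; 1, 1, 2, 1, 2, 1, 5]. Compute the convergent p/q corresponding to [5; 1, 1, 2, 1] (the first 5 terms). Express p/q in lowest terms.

39/7

a_0 = 5: 5/1
a_1 = 1: 6/1
a_2 = 1: 11/2
a_3 = 2: 28/5
a_4 = 1: 39/7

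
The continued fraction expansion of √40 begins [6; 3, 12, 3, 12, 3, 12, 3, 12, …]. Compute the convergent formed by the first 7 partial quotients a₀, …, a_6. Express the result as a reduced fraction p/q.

337434/53353

Collapse the nested fraction from the inside out:
Start with 12.
3 + 1/(12/1) = 3 + 1/12 = 37/12
12 + 1/(37/12) = 12 + 12/37 = 456/37
3 + 1/(456/37) = 3 + 37/456 = 1405/456
12 + 1/(1405/456) = 12 + 456/1405 = 17316/1405
3 + 1/(17316/1405) = 3 + 1405/17316 = 53353/17316
6 + 1/(53353/17316) = 6 + 17316/53353 = 337434/53353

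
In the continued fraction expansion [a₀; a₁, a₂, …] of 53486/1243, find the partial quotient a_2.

Run the Euclidean algorithm, recording each quotient:
⌊53486/1243⌋ = 43, remainder 37
⌊1243/37⌋ = 33, remainder 22
⌊37/22⌋ = 1, remainder 15

1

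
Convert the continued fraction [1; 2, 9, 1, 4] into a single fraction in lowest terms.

Build up convergents one term at a time:
a_0 = 1: 1/1
a_1 = 2: 3/2
a_2 = 9: 28/19
a_3 = 1: 31/21
a_4 = 4: 152/103

152/103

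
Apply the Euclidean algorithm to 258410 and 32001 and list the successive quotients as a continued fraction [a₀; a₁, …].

258410 ÷ 32001 → quotient 8, remainder 2402
32001 ÷ 2402 → quotient 13, remainder 775
2402 ÷ 775 → quotient 3, remainder 77
775 ÷ 77 → quotient 10, remainder 5
77 ÷ 5 → quotient 15, remainder 2
5 ÷ 2 → quotient 2, remainder 1
2 ÷ 1 → quotient 2, remainder 0

[8; 13, 3, 10, 15, 2, 2]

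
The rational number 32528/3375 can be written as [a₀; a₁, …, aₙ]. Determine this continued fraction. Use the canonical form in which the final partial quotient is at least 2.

[9; 1, 1, 1, 3, 5, 58]

32528 ÷ 3375 → quotient 9, remainder 2153
3375 ÷ 2153 → quotient 1, remainder 1222
2153 ÷ 1222 → quotient 1, remainder 931
1222 ÷ 931 → quotient 1, remainder 291
931 ÷ 291 → quotient 3, remainder 58
291 ÷ 58 → quotient 5, remainder 1
58 ÷ 1 → quotient 58, remainder 0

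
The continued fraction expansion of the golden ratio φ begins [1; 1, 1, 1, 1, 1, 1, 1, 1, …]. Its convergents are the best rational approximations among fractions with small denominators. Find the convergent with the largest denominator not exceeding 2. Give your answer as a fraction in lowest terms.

3/2

List convergents until the denominator exceeds the bound:
a_0 = 1: 1/1  (≤ bound)
a_1 = 1: 2/1  (≤ bound)
a_2 = 1: 3/2  (≤ bound)
a_3 = 1: 5/3  (> 2, stop)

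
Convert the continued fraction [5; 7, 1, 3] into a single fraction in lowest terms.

159/31

Compute successive convergents:
a_0 = 5: 5/1
a_1 = 7: 36/7
a_2 = 1: 41/8
a_3 = 3: 159/31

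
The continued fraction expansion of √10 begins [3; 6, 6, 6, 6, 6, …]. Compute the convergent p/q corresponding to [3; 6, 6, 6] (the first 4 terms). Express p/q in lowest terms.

721/228

Start with 6.
6 + 1/(6/1) = 6 + 1/6 = 37/6
6 + 1/(37/6) = 6 + 6/37 = 228/37
3 + 1/(228/37) = 3 + 37/228 = 721/228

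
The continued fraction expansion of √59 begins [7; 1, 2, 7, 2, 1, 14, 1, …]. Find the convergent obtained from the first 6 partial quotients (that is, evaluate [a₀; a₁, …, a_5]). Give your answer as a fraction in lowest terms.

Work from the innermost term outward:
Start with 1.
2 + 1/(1/1) = 2 + 1/1 = 3/1
7 + 1/(3/1) = 7 + 1/3 = 22/3
2 + 1/(22/3) = 2 + 3/22 = 47/22
1 + 1/(47/22) = 1 + 22/47 = 69/47
7 + 1/(69/47) = 7 + 47/69 = 530/69

530/69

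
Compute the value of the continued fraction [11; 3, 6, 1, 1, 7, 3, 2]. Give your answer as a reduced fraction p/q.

25407/2245

Build up convergents one term at a time:
a_0 = 11: 11/1
a_1 = 3: 34/3
a_2 = 6: 215/19
a_3 = 1: 249/22
a_4 = 1: 464/41
a_5 = 7: 3497/309
a_6 = 3: 10955/968
a_7 = 2: 25407/2245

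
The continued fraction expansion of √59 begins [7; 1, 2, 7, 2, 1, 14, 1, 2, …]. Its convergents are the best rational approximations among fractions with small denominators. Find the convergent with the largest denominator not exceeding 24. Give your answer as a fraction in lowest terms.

a_0 = 7: 7/1  (≤ bound)
a_1 = 1: 8/1  (≤ bound)
a_2 = 2: 23/3  (≤ bound)
a_3 = 7: 169/22  (≤ bound)
a_4 = 2: 361/47  (> 24, stop)

169/22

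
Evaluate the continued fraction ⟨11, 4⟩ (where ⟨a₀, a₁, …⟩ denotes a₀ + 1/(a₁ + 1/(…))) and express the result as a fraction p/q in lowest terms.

45/4

Build up convergents one term at a time:
a_0 = 11: 11/1
a_1 = 4: 45/4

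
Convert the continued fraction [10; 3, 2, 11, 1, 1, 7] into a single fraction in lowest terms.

a_0 = 10: 10/1
a_1 = 3: 31/3
a_2 = 2: 72/7
a_3 = 11: 823/80
a_4 = 1: 895/87
a_5 = 1: 1718/167
a_6 = 7: 12921/1256

12921/1256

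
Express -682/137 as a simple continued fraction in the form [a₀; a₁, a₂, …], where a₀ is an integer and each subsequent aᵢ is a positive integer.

-682 = -5·137 + 3, so a_0 = -5
137 = 45·3 + 2, so a_1 = 45
3 = 1·2 + 1, so a_2 = 1
2 = 2·1 + 0, so a_3 = 2

[-5; 45, 1, 2]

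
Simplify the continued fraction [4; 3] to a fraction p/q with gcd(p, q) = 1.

13/3

Work from the innermost term outward:
Start with 3.
4 + 1/(3/1) = 4 + 1/3 = 13/3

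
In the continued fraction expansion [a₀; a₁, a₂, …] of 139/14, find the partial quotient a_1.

Apply division with remainder until the remainder is 0:
⌊139/14⌋ = 9, remainder 13
⌊14/13⌋ = 1, remainder 1

1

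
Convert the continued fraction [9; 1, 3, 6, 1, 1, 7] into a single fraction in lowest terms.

Use the convergent recurrence hₖ = aₖ·hₖ₋₁ + hₖ₋₂ (and likewise for the denominators kₖ):
a_0 = 9: 9/1
a_1 = 1: 10/1
a_2 = 3: 39/4
a_3 = 6: 244/25
a_4 = 1: 283/29
a_5 = 1: 527/54
a_6 = 7: 3972/407

3972/407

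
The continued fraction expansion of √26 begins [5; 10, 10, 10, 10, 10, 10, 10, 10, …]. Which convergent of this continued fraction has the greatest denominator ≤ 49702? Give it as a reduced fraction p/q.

52525/10301

a_0 = 5: 5/1  (≤ bound)
a_1 = 10: 51/10  (≤ bound)
a_2 = 10: 515/101  (≤ bound)
a_3 = 10: 5201/1020  (≤ bound)
a_4 = 10: 52525/10301  (≤ bound)
a_5 = 10: 530451/104030  (> 49702, stop)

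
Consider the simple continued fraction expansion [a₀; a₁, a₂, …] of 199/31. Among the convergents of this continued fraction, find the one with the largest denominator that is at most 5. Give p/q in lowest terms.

32/5

List convergents until the denominator exceeds the bound:
a_0 = 6: 6/1  (≤ bound)
a_1 = 2: 13/2  (≤ bound)
a_2 = 2: 32/5  (≤ bound)
a_3 = 1: 45/7  (> 5, stop)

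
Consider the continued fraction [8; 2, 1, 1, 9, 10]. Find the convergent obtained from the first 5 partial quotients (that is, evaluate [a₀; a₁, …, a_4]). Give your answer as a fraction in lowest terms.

403/48

a_0 = 8: 8/1
a_1 = 2: 17/2
a_2 = 1: 25/3
a_3 = 1: 42/5
a_4 = 9: 403/48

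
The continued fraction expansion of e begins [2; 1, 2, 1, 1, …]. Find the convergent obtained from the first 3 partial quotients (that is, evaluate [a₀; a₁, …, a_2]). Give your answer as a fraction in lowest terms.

Start with 2.
1 + 1/(2/1) = 1 + 1/2 = 3/2
2 + 1/(3/2) = 2 + 2/3 = 8/3

8/3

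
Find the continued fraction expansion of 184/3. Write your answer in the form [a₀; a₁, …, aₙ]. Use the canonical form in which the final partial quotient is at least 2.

[61; 3]

184 ÷ 3 → quotient 61, remainder 1
3 ÷ 1 → quotient 3, remainder 0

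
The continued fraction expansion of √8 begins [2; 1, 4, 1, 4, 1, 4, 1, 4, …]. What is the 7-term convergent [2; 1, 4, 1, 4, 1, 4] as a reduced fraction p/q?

478/169

Collapse the nested fraction from the inside out:
Start with 4.
1 + 1/(4/1) = 1 + 1/4 = 5/4
4 + 1/(5/4) = 4 + 4/5 = 24/5
1 + 1/(24/5) = 1 + 5/24 = 29/24
4 + 1/(29/24) = 4 + 24/29 = 140/29
1 + 1/(140/29) = 1 + 29/140 = 169/140
2 + 1/(169/140) = 2 + 140/169 = 478/169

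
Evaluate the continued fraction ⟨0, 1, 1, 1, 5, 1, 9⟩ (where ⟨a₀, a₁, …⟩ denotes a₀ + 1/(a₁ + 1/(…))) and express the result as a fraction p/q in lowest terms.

Compute successive convergents:
a_0 = 0: 0/1
a_1 = 1: 1/1
a_2 = 1: 1/2
a_3 = 1: 2/3
a_4 = 5: 11/17
a_5 = 1: 13/20
a_6 = 9: 128/197

128/197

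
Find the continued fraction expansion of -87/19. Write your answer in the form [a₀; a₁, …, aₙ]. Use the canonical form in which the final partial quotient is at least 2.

Run the Euclidean algorithm, recording each quotient:
-87 = -5·19 + 8, so a_0 = -5
19 = 2·8 + 3, so a_1 = 2
8 = 2·3 + 2, so a_2 = 2
3 = 1·2 + 1, so a_3 = 1
2 = 2·1 + 0, so a_4 = 2

[-5; 2, 2, 1, 2]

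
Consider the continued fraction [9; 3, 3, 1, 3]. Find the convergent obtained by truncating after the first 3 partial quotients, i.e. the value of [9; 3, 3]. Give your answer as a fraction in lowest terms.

93/10

Start with 3.
3 + 1/(3/1) = 3 + 1/3 = 10/3
9 + 1/(10/3) = 9 + 3/10 = 93/10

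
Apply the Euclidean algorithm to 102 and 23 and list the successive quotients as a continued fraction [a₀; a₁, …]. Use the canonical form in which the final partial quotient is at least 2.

Repeatedly divide and take the remainder:
⌊102/23⌋ = 4, remainder 10
⌊23/10⌋ = 2, remainder 3
⌊10/3⌋ = 3, remainder 1
⌊3/1⌋ = 3, remainder 0

[4; 2, 3, 3]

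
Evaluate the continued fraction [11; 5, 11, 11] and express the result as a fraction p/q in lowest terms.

6953/621

Build up convergents one term at a time:
a_0 = 11: 11/1
a_1 = 5: 56/5
a_2 = 11: 627/56
a_3 = 11: 6953/621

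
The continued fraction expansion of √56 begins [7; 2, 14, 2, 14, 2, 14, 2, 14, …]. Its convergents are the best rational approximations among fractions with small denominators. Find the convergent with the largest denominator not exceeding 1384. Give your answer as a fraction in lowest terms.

6503/869

a_0 = 7: 7/1  (≤ bound)
a_1 = 2: 15/2  (≤ bound)
a_2 = 14: 217/29  (≤ bound)
a_3 = 2: 449/60  (≤ bound)
a_4 = 14: 6503/869  (≤ bound)
a_5 = 2: 13455/1798  (> 1384, stop)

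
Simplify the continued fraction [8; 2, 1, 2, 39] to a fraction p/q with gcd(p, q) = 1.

2638/315

a_0 = 8: 8/1
a_1 = 2: 17/2
a_2 = 1: 25/3
a_3 = 2: 67/8
a_4 = 39: 2638/315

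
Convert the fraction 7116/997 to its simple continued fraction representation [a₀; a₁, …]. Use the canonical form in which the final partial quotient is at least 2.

Run the Euclidean algorithm, recording each quotient:
⌊7116/997⌋ = 7, remainder 137
⌊997/137⌋ = 7, remainder 38
⌊137/38⌋ = 3, remainder 23
⌊38/23⌋ = 1, remainder 15
⌊23/15⌋ = 1, remainder 8
⌊15/8⌋ = 1, remainder 7
⌊8/7⌋ = 1, remainder 1
⌊7/1⌋ = 7, remainder 0

[7; 7, 3, 1, 1, 1, 1, 7]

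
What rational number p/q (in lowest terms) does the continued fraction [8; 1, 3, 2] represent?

Work from the innermost term outward:
Start with 2.
3 + 1/(2/1) = 3 + 1/2 = 7/2
1 + 1/(7/2) = 1 + 2/7 = 9/7
8 + 1/(9/7) = 8 + 7/9 = 79/9

79/9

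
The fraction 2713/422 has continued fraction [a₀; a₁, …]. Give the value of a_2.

3

2713 ÷ 422 → quotient 6, remainder 181
422 ÷ 181 → quotient 2, remainder 60
181 ÷ 60 → quotient 3, remainder 1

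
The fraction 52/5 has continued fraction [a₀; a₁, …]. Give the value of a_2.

52 = 10·5 + 2, so a_0 = 10
5 = 2·2 + 1, so a_1 = 2
2 = 2·1 + 0, so a_2 = 2

2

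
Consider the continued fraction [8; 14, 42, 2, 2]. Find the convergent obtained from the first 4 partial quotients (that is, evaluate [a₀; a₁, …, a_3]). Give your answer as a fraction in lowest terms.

9621/1192

Start with 2.
42 + 1/(2/1) = 42 + 1/2 = 85/2
14 + 1/(85/2) = 14 + 2/85 = 1192/85
8 + 1/(1192/85) = 8 + 85/1192 = 9621/1192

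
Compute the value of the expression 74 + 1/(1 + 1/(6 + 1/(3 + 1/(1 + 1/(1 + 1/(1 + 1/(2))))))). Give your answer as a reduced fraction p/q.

Start with 2.
1 + 1/(2/1) = 1 + 1/2 = 3/2
1 + 1/(3/2) = 1 + 2/3 = 5/3
1 + 1/(5/3) = 1 + 3/5 = 8/5
3 + 1/(8/5) = 3 + 5/8 = 29/8
6 + 1/(29/8) = 6 + 8/29 = 182/29
1 + 1/(182/29) = 1 + 29/182 = 211/182
74 + 1/(211/182) = 74 + 182/211 = 15796/211

15796/211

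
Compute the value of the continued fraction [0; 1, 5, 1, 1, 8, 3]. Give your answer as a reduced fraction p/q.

Start with 3.
8 + 1/(3/1) = 8 + 1/3 = 25/3
1 + 1/(25/3) = 1 + 3/25 = 28/25
1 + 1/(28/25) = 1 + 25/28 = 53/28
5 + 1/(53/28) = 5 + 28/53 = 293/53
1 + 1/(293/53) = 1 + 53/293 = 346/293
0 + 1/(346/293) = 0 + 293/346 = 293/346

293/346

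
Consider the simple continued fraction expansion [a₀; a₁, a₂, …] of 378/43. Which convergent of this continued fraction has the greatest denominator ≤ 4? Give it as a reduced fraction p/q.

35/4

a_0 = 8: 8/1  (≤ bound)
a_1 = 1: 9/1  (≤ bound)
a_2 = 3: 35/4  (≤ bound)
a_3 = 1: 44/5  (> 4, stop)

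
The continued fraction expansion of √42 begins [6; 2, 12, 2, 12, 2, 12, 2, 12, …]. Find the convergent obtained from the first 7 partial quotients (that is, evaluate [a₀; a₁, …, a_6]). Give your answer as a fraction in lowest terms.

Start with 12.
2 + 1/(12/1) = 2 + 1/12 = 25/12
12 + 1/(25/12) = 12 + 12/25 = 312/25
2 + 1/(312/25) = 2 + 25/312 = 649/312
12 + 1/(649/312) = 12 + 312/649 = 8100/649
2 + 1/(8100/649) = 2 + 649/8100 = 16849/8100
6 + 1/(16849/8100) = 6 + 8100/16849 = 109194/16849

109194/16849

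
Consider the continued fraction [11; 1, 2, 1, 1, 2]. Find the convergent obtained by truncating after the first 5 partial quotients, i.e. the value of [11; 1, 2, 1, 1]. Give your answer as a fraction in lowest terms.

82/7

Use the convergent recurrence hₖ = aₖ·hₖ₋₁ + hₖ₋₂ (and likewise for the denominators kₖ):
a_0 = 11: 11/1
a_1 = 1: 12/1
a_2 = 2: 35/3
a_3 = 1: 47/4
a_4 = 1: 82/7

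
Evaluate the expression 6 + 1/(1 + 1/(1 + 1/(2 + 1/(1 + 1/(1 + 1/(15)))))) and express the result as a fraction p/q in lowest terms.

Start with 15.
1 + 1/(15/1) = 1 + 1/15 = 16/15
1 + 1/(16/15) = 1 + 15/16 = 31/16
2 + 1/(31/16) = 2 + 16/31 = 78/31
1 + 1/(78/31) = 1 + 31/78 = 109/78
1 + 1/(109/78) = 1 + 78/109 = 187/109
6 + 1/(187/109) = 6 + 109/187 = 1231/187

1231/187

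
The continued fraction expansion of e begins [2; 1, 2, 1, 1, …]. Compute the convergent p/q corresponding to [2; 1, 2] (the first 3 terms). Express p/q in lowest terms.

Compute successive convergents:
a_0 = 2: 2/1
a_1 = 1: 3/1
a_2 = 2: 8/3

8/3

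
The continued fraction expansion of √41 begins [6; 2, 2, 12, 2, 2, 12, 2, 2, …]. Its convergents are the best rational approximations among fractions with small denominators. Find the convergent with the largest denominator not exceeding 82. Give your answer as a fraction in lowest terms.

397/62

a_0 = 6: 6/1  (≤ bound)
a_1 = 2: 13/2  (≤ bound)
a_2 = 2: 32/5  (≤ bound)
a_3 = 12: 397/62  (≤ bound)
a_4 = 2: 826/129  (> 82, stop)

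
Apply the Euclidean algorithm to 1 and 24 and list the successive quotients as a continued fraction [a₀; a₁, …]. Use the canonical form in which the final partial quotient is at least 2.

1 ÷ 24 → quotient 0, remainder 1
24 ÷ 1 → quotient 24, remainder 0

[0; 24]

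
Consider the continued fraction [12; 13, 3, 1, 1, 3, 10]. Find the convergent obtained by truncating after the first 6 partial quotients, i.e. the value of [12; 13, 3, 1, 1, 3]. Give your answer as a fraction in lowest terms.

a_0 = 12: 12/1
a_1 = 13: 157/13
a_2 = 3: 483/40
a_3 = 1: 640/53
a_4 = 1: 1123/93
a_5 = 3: 4009/332

4009/332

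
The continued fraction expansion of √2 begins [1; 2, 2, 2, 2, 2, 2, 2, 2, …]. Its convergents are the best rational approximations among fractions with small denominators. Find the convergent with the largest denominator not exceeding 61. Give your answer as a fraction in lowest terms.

a_0 = 1: 1/1  (≤ bound)
a_1 = 2: 3/2  (≤ bound)
a_2 = 2: 7/5  (≤ bound)
a_3 = 2: 17/12  (≤ bound)
a_4 = 2: 41/29  (≤ bound)
a_5 = 2: 99/70  (> 61, stop)

41/29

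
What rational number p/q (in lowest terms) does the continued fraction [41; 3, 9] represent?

1157/28

Starting at the tail and folding back:
Start with 9.
3 + 1/(9/1) = 3 + 1/9 = 28/9
41 + 1/(28/9) = 41 + 9/28 = 1157/28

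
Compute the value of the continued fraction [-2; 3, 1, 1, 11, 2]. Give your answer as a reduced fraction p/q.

a_0 = -2: -2/1
a_1 = 3: -5/3
a_2 = 1: -7/4
a_3 = 1: -12/7
a_4 = 11: -139/81
a_5 = 2: -290/169

-290/169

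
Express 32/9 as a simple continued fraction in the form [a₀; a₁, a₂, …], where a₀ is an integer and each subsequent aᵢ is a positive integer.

32 ÷ 9 → quotient 3, remainder 5
9 ÷ 5 → quotient 1, remainder 4
5 ÷ 4 → quotient 1, remainder 1
4 ÷ 1 → quotient 4, remainder 0

[3; 1, 1, 4]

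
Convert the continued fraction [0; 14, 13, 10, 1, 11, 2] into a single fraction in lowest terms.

3574/50309

Build up convergents one term at a time:
a_0 = 0: 0/1
a_1 = 14: 1/14
a_2 = 13: 13/183
a_3 = 10: 131/1844
a_4 = 1: 144/2027
a_5 = 11: 1715/24141
a_6 = 2: 3574/50309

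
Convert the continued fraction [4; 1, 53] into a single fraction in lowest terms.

269/54

Build up convergents one term at a time:
a_0 = 4: 4/1
a_1 = 1: 5/1
a_2 = 53: 269/54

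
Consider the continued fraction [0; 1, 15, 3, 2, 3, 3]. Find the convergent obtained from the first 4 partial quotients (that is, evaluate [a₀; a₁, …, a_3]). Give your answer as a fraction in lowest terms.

Build up convergents one term at a time:
a_0 = 0: 0/1
a_1 = 1: 1/1
a_2 = 15: 15/16
a_3 = 3: 46/49

46/49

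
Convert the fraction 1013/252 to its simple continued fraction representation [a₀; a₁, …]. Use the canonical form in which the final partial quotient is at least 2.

1013 = 4·252 + 5, so a_0 = 4
252 = 50·5 + 2, so a_1 = 50
5 = 2·2 + 1, so a_2 = 2
2 = 2·1 + 0, so a_3 = 2

[4; 50, 2, 2]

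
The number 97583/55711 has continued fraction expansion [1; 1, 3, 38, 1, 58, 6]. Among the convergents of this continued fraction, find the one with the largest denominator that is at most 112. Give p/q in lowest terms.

a_0 = 1: 1/1  (≤ bound)
a_1 = 1: 2/1  (≤ bound)
a_2 = 3: 7/4  (≤ bound)
a_3 = 38: 268/153  (> 112, stop)

7/4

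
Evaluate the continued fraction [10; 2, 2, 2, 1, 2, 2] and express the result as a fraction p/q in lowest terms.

1135/109

Work from the innermost term outward:
Start with 2.
2 + 1/(2/1) = 2 + 1/2 = 5/2
1 + 1/(5/2) = 1 + 2/5 = 7/5
2 + 1/(7/5) = 2 + 5/7 = 19/7
2 + 1/(19/7) = 2 + 7/19 = 45/19
2 + 1/(45/19) = 2 + 19/45 = 109/45
10 + 1/(109/45) = 10 + 45/109 = 1135/109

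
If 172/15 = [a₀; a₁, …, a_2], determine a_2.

172 ÷ 15 → quotient 11, remainder 7
15 ÷ 7 → quotient 2, remainder 1
7 ÷ 1 → quotient 7, remainder 0

7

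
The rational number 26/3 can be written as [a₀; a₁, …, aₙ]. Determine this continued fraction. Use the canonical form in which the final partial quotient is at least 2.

26 = 8·3 + 2, so a_0 = 8
3 = 1·2 + 1, so a_1 = 1
2 = 2·1 + 0, so a_2 = 2

[8; 1, 2]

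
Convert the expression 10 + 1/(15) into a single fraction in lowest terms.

151/15

Starting at the tail and folding back:
Start with 15.
10 + 1/(15/1) = 10 + 1/15 = 151/15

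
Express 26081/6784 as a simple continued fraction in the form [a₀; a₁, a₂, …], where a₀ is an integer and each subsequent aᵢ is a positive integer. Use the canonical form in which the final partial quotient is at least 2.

[3; 1, 5, 2, 3, 11, 3, 4]

Apply division with remainder until the remainder is 0:
⌊26081/6784⌋ = 3, remainder 5729
⌊6784/5729⌋ = 1, remainder 1055
⌊5729/1055⌋ = 5, remainder 454
⌊1055/454⌋ = 2, remainder 147
⌊454/147⌋ = 3, remainder 13
⌊147/13⌋ = 11, remainder 4
⌊13/4⌋ = 3, remainder 1
⌊4/1⌋ = 4, remainder 0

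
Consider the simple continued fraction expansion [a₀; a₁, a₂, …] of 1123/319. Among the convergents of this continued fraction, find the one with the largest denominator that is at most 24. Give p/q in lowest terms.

81/23

a_0 = 3: 3/1  (≤ bound)
a_1 = 1: 4/1  (≤ bound)
a_2 = 1: 7/2  (≤ bound)
a_3 = 11: 81/23  (≤ bound)
a_4 = 1: 88/25  (> 24, stop)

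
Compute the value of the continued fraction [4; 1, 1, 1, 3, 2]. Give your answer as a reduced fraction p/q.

116/25

Start with 2.
3 + 1/(2/1) = 3 + 1/2 = 7/2
1 + 1/(7/2) = 1 + 2/7 = 9/7
1 + 1/(9/7) = 1 + 7/9 = 16/9
1 + 1/(16/9) = 1 + 9/16 = 25/16
4 + 1/(25/16) = 4 + 16/25 = 116/25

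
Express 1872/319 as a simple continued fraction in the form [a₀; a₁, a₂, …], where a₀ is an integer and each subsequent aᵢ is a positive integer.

⌊1872/319⌋ = 5, remainder 277
⌊319/277⌋ = 1, remainder 42
⌊277/42⌋ = 6, remainder 25
⌊42/25⌋ = 1, remainder 17
⌊25/17⌋ = 1, remainder 8
⌊17/8⌋ = 2, remainder 1
⌊8/1⌋ = 8, remainder 0

[5; 1, 6, 1, 1, 2, 8]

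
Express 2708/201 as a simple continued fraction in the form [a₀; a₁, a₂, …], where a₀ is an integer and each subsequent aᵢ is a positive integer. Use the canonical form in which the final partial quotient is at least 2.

Run the Euclidean algorithm, recording each quotient:
2708 ÷ 201 → quotient 13, remainder 95
201 ÷ 95 → quotient 2, remainder 11
95 ÷ 11 → quotient 8, remainder 7
11 ÷ 7 → quotient 1, remainder 4
7 ÷ 4 → quotient 1, remainder 3
4 ÷ 3 → quotient 1, remainder 1
3 ÷ 1 → quotient 3, remainder 0

[13; 2, 8, 1, 1, 1, 3]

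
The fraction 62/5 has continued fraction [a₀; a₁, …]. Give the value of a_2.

62 ÷ 5 → quotient 12, remainder 2
5 ÷ 2 → quotient 2, remainder 1
2 ÷ 1 → quotient 2, remainder 0

2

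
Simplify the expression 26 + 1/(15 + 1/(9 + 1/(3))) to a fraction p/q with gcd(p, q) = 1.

11026/423

Starting at the tail and folding back:
Start with 3.
9 + 1/(3/1) = 9 + 1/3 = 28/3
15 + 1/(28/3) = 15 + 3/28 = 423/28
26 + 1/(423/28) = 26 + 28/423 = 11026/423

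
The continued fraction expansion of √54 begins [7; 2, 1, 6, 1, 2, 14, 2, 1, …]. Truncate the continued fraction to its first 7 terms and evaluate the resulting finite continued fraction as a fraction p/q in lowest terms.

Starting at the tail and folding back:
Start with 14.
2 + 1/(14/1) = 2 + 1/14 = 29/14
1 + 1/(29/14) = 1 + 14/29 = 43/29
6 + 1/(43/29) = 6 + 29/43 = 287/43
1 + 1/(287/43) = 1 + 43/287 = 330/287
2 + 1/(330/287) = 2 + 287/330 = 947/330
7 + 1/(947/330) = 7 + 330/947 = 6959/947

6959/947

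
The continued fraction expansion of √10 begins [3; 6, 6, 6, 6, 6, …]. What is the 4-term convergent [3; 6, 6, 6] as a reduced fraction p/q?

721/228

Work from the innermost term outward:
Start with 6.
6 + 1/(6/1) = 6 + 1/6 = 37/6
6 + 1/(37/6) = 6 + 6/37 = 228/37
3 + 1/(228/37) = 3 + 37/228 = 721/228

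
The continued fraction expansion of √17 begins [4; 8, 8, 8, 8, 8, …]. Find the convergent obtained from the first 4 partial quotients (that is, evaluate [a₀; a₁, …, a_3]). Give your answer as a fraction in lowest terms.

Start with 8.
8 + 1/(8/1) = 8 + 1/8 = 65/8
8 + 1/(65/8) = 8 + 8/65 = 528/65
4 + 1/(528/65) = 4 + 65/528 = 2177/528

2177/528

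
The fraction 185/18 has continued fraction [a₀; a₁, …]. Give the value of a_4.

Run the Euclidean algorithm, recording each quotient:
185 ÷ 18 → quotient 10, remainder 5
18 ÷ 5 → quotient 3, remainder 3
5 ÷ 3 → quotient 1, remainder 2
3 ÷ 2 → quotient 1, remainder 1
2 ÷ 1 → quotient 2, remainder 0

2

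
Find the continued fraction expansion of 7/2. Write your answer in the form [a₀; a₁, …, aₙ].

[3; 2]

7 = 3·2 + 1, so a_0 = 3
2 = 2·1 + 0, so a_1 = 2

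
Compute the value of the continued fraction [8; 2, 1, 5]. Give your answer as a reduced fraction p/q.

142/17

a_0 = 8: 8/1
a_1 = 2: 17/2
a_2 = 1: 25/3
a_3 = 5: 142/17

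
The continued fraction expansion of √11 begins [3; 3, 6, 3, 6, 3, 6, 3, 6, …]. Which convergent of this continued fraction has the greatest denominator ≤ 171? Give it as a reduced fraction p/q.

a_0 = 3: 3/1  (≤ bound)
a_1 = 3: 10/3  (≤ bound)
a_2 = 6: 63/19  (≤ bound)
a_3 = 3: 199/60  (≤ bound)
a_4 = 6: 1257/379  (> 171, stop)

199/60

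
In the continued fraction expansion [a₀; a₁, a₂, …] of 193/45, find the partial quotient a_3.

6

⌊193/45⌋ = 4, remainder 13
⌊45/13⌋ = 3, remainder 6
⌊13/6⌋ = 2, remainder 1
⌊6/1⌋ = 6, remainder 0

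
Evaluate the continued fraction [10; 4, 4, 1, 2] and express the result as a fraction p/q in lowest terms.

604/59

Start with 2.
1 + 1/(2/1) = 1 + 1/2 = 3/2
4 + 1/(3/2) = 4 + 2/3 = 14/3
4 + 1/(14/3) = 4 + 3/14 = 59/14
10 + 1/(59/14) = 10 + 14/59 = 604/59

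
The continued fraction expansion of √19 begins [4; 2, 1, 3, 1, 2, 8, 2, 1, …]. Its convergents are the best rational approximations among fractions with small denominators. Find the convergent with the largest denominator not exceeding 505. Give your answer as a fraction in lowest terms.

a_0 = 4: 4/1  (≤ bound)
a_1 = 2: 9/2  (≤ bound)
a_2 = 1: 13/3  (≤ bound)
a_3 = 3: 48/11  (≤ bound)
a_4 = 1: 61/14  (≤ bound)
a_5 = 2: 170/39  (≤ bound)
a_6 = 8: 1421/326  (≤ bound)
a_7 = 2: 3012/691  (> 505, stop)

1421/326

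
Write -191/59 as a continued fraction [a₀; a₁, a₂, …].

[-4; 1, 3, 4, 1, 2]

-191 ÷ 59 → quotient -4, remainder 45
59 ÷ 45 → quotient 1, remainder 14
45 ÷ 14 → quotient 3, remainder 3
14 ÷ 3 → quotient 4, remainder 2
3 ÷ 2 → quotient 1, remainder 1
2 ÷ 1 → quotient 2, remainder 0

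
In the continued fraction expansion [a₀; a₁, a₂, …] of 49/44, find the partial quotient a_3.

49 = 1·44 + 5, so a_0 = 1
44 = 8·5 + 4, so a_1 = 8
5 = 1·4 + 1, so a_2 = 1
4 = 4·1 + 0, so a_3 = 4

4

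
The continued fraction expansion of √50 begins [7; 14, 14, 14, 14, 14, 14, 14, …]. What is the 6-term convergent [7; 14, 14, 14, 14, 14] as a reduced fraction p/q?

3880899/548842

a_0 = 7: 7/1
a_1 = 14: 99/14
a_2 = 14: 1393/197
a_3 = 14: 19601/2772
a_4 = 14: 275807/39005
a_5 = 14: 3880899/548842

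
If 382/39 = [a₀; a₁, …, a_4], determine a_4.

382 = 9·39 + 31, so a_0 = 9
39 = 1·31 + 8, so a_1 = 1
31 = 3·8 + 7, so a_2 = 3
8 = 1·7 + 1, so a_3 = 1
7 = 7·1 + 0, so a_4 = 7

7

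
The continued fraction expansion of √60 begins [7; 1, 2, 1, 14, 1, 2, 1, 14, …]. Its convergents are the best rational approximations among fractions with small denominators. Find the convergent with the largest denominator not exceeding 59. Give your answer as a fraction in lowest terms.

a_0 = 7: 7/1  (≤ bound)
a_1 = 1: 8/1  (≤ bound)
a_2 = 2: 23/3  (≤ bound)
a_3 = 1: 31/4  (≤ bound)
a_4 = 14: 457/59  (≤ bound)
a_5 = 1: 488/63  (> 59, stop)

457/59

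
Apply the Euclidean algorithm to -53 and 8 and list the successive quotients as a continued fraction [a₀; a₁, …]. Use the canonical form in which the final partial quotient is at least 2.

⌊-53/8⌋ = -7, remainder 3
⌊8/3⌋ = 2, remainder 2
⌊3/2⌋ = 1, remainder 1
⌊2/1⌋ = 2, remainder 0

[-7; 2, 1, 2]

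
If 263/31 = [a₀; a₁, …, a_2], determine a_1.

Run the Euclidean algorithm, recording each quotient:
263 ÷ 31 → quotient 8, remainder 15
31 ÷ 15 → quotient 2, remainder 1

2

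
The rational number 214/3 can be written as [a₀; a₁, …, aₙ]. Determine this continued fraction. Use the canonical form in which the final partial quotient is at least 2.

[71; 3]

⌊214/3⌋ = 71, remainder 1
⌊3/1⌋ = 3, remainder 0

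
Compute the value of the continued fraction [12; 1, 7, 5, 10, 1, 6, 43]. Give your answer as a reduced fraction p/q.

1762418/136855

Start with 43.
6 + 1/(43/1) = 6 + 1/43 = 259/43
1 + 1/(259/43) = 1 + 43/259 = 302/259
10 + 1/(302/259) = 10 + 259/302 = 3279/302
5 + 1/(3279/302) = 5 + 302/3279 = 16697/3279
7 + 1/(16697/3279) = 7 + 3279/16697 = 120158/16697
1 + 1/(120158/16697) = 1 + 16697/120158 = 136855/120158
12 + 1/(136855/120158) = 12 + 120158/136855 = 1762418/136855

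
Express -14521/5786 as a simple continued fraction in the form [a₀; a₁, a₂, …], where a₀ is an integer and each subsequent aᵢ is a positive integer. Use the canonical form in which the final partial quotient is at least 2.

[-3; 2, 25, 3, 37]

Apply division with remainder until the remainder is 0:
-14521 ÷ 5786 → quotient -3, remainder 2837
5786 ÷ 2837 → quotient 2, remainder 112
2837 ÷ 112 → quotient 25, remainder 37
112 ÷ 37 → quotient 3, remainder 1
37 ÷ 1 → quotient 37, remainder 0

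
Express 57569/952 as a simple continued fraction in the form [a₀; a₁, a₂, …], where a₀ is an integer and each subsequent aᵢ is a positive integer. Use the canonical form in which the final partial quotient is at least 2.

[60; 2, 8, 3, 5, 1, 2]

⌊57569/952⌋ = 60, remainder 449
⌊952/449⌋ = 2, remainder 54
⌊449/54⌋ = 8, remainder 17
⌊54/17⌋ = 3, remainder 3
⌊17/3⌋ = 5, remainder 2
⌊3/2⌋ = 1, remainder 1
⌊2/1⌋ = 2, remainder 0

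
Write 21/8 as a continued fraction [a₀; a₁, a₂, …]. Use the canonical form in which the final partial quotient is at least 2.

Apply division with remainder until the remainder is 0:
⌊21/8⌋ = 2, remainder 5
⌊8/5⌋ = 1, remainder 3
⌊5/3⌋ = 1, remainder 2
⌊3/2⌋ = 1, remainder 1
⌊2/1⌋ = 2, remainder 0

[2; 1, 1, 1, 2]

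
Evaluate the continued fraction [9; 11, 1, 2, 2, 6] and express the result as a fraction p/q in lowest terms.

4788/527

a_0 = 9: 9/1
a_1 = 11: 100/11
a_2 = 1: 109/12
a_3 = 2: 318/35
a_4 = 2: 745/82
a_5 = 6: 4788/527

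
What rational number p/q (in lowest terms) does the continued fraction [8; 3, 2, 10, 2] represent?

1268/153

Compute successive convergents:
a_0 = 8: 8/1
a_1 = 3: 25/3
a_2 = 2: 58/7
a_3 = 10: 605/73
a_4 = 2: 1268/153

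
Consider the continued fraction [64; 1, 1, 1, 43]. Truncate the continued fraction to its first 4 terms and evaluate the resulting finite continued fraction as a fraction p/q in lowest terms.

194/3

Compute successive convergents:
a_0 = 64: 64/1
a_1 = 1: 65/1
a_2 = 1: 129/2
a_3 = 1: 194/3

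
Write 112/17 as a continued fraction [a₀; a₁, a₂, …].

[6; 1, 1, 2, 3]

112 = 6·17 + 10, so a_0 = 6
17 = 1·10 + 7, so a_1 = 1
10 = 1·7 + 3, so a_2 = 1
7 = 2·3 + 1, so a_3 = 2
3 = 3·1 + 0, so a_4 = 3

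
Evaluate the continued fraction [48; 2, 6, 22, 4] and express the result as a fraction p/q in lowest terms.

Start with 4.
22 + 1/(4/1) = 22 + 1/4 = 89/4
6 + 1/(89/4) = 6 + 4/89 = 538/89
2 + 1/(538/89) = 2 + 89/538 = 1165/538
48 + 1/(1165/538) = 48 + 538/1165 = 56458/1165

56458/1165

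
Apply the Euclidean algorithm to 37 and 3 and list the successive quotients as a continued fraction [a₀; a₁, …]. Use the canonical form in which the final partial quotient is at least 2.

Repeatedly divide and take the remainder:
37 = 12·3 + 1, so a_0 = 12
3 = 3·1 + 0, so a_1 = 3

[12; 3]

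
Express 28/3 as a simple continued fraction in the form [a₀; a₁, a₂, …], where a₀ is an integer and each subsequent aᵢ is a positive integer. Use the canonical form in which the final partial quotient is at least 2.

28 = 9·3 + 1, so a_0 = 9
3 = 3·1 + 0, so a_1 = 3

[9; 3]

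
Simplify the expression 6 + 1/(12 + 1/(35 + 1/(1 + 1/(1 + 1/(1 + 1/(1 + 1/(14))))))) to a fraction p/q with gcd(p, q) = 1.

190165/31261

Start with 14.
1 + 1/(14/1) = 1 + 1/14 = 15/14
1 + 1/(15/14) = 1 + 14/15 = 29/15
1 + 1/(29/15) = 1 + 15/29 = 44/29
1 + 1/(44/29) = 1 + 29/44 = 73/44
35 + 1/(73/44) = 35 + 44/73 = 2599/73
12 + 1/(2599/73) = 12 + 73/2599 = 31261/2599
6 + 1/(31261/2599) = 6 + 2599/31261 = 190165/31261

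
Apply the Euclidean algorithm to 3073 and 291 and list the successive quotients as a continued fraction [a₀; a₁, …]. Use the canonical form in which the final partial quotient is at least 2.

[10; 1, 1, 3, 1, 1, 1, 11]

Apply division with remainder until the remainder is 0:
⌊3073/291⌋ = 10, remainder 163
⌊291/163⌋ = 1, remainder 128
⌊163/128⌋ = 1, remainder 35
⌊128/35⌋ = 3, remainder 23
⌊35/23⌋ = 1, remainder 12
⌊23/12⌋ = 1, remainder 11
⌊12/11⌋ = 1, remainder 1
⌊11/1⌋ = 11, remainder 0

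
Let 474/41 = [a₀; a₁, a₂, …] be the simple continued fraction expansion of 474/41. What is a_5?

1

Apply division with remainder until the remainder is 0:
474 = 11·41 + 23, so a_0 = 11
41 = 1·23 + 18, so a_1 = 1
23 = 1·18 + 5, so a_2 = 1
18 = 3·5 + 3, so a_3 = 3
5 = 1·3 + 2, so a_4 = 1
3 = 1·2 + 1, so a_5 = 1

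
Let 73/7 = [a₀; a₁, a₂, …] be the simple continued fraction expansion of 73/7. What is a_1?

⌊73/7⌋ = 10, remainder 3
⌊7/3⌋ = 2, remainder 1

2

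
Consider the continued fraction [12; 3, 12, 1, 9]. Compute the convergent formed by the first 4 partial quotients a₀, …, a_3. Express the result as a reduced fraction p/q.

Use the convergent recurrence hₖ = aₖ·hₖ₋₁ + hₖ₋₂ (and likewise for the denominators kₖ):
a_0 = 12: 12/1
a_1 = 3: 37/3
a_2 = 12: 456/37
a_3 = 1: 493/40

493/40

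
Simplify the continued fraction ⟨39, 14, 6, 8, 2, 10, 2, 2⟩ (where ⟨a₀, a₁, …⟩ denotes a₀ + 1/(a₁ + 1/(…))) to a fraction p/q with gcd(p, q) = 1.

3128227/80066

Start with 2.
2 + 1/(2/1) = 2 + 1/2 = 5/2
10 + 1/(5/2) = 10 + 2/5 = 52/5
2 + 1/(52/5) = 2 + 5/52 = 109/52
8 + 1/(109/52) = 8 + 52/109 = 924/109
6 + 1/(924/109) = 6 + 109/924 = 5653/924
14 + 1/(5653/924) = 14 + 924/5653 = 80066/5653
39 + 1/(80066/5653) = 39 + 5653/80066 = 3128227/80066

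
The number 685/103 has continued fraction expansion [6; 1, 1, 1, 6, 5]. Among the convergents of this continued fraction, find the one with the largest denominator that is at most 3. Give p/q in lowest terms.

20/3

a_0 = 6: 6/1  (≤ bound)
a_1 = 1: 7/1  (≤ bound)
a_2 = 1: 13/2  (≤ bound)
a_3 = 1: 20/3  (≤ bound)
a_4 = 6: 133/20  (> 3, stop)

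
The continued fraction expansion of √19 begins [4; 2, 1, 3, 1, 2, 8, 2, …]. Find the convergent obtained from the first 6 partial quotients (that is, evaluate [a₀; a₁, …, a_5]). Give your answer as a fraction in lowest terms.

Use the convergent recurrence hₖ = aₖ·hₖ₋₁ + hₖ₋₂ (and likewise for the denominators kₖ):
a_0 = 4: 4/1
a_1 = 2: 9/2
a_2 = 1: 13/3
a_3 = 3: 48/11
a_4 = 1: 61/14
a_5 = 2: 170/39

170/39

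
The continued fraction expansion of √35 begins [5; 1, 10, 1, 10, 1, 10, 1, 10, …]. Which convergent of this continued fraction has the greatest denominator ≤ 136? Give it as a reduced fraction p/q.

a_0 = 5: 5/1  (≤ bound)
a_1 = 1: 6/1  (≤ bound)
a_2 = 10: 65/11  (≤ bound)
a_3 = 1: 71/12  (≤ bound)
a_4 = 10: 775/131  (≤ bound)
a_5 = 1: 846/143  (> 136, stop)

775/131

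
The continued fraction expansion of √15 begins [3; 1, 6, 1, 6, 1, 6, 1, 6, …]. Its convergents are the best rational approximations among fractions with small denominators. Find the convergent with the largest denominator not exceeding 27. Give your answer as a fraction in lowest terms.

31/8

List convergents until the denominator exceeds the bound:
a_0 = 3: 3/1  (≤ bound)
a_1 = 1: 4/1  (≤ bound)
a_2 = 6: 27/7  (≤ bound)
a_3 = 1: 31/8  (≤ bound)
a_4 = 6: 213/55  (> 27, stop)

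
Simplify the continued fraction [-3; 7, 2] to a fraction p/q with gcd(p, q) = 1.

-43/15

Compute successive convergents:
a_0 = -3: -3/1
a_1 = 7: -20/7
a_2 = 2: -43/15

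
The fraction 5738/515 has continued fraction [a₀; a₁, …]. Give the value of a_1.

7

5738 = 11·515 + 73, so a_0 = 11
515 = 7·73 + 4, so a_1 = 7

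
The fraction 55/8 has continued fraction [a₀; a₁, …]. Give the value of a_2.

7

⌊55/8⌋ = 6, remainder 7
⌊8/7⌋ = 1, remainder 1
⌊7/1⌋ = 7, remainder 0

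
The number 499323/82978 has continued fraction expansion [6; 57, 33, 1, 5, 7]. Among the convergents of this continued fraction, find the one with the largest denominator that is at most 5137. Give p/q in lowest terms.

11668/1939

a_0 = 6: 6/1  (≤ bound)
a_1 = 57: 343/57  (≤ bound)
a_2 = 33: 11325/1882  (≤ bound)
a_3 = 1: 11668/1939  (≤ bound)
a_4 = 5: 69665/11577  (> 5137, stop)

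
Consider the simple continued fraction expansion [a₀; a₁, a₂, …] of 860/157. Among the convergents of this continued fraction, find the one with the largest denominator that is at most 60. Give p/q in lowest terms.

126/23

List convergents until the denominator exceeds the bound:
a_0 = 5: 5/1  (≤ bound)
a_1 = 2: 11/2  (≤ bound)
a_2 = 10: 115/21  (≤ bound)
a_3 = 1: 126/23  (≤ bound)
a_4 = 2: 367/67  (> 60, stop)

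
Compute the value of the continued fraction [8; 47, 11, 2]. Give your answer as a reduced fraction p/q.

8687/1083

Build up convergents one term at a time:
a_0 = 8: 8/1
a_1 = 47: 377/47
a_2 = 11: 4155/518
a_3 = 2: 8687/1083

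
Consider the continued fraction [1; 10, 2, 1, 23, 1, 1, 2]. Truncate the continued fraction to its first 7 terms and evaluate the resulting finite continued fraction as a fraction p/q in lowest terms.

Start with 1.
1 + 1/(1/1) = 1 + 1/1 = 2/1
23 + 1/(2/1) = 23 + 1/2 = 47/2
1 + 1/(47/2) = 1 + 2/47 = 49/47
2 + 1/(49/47) = 2 + 47/49 = 145/49
10 + 1/(145/49) = 10 + 49/145 = 1499/145
1 + 1/(1499/145) = 1 + 145/1499 = 1644/1499

1644/1499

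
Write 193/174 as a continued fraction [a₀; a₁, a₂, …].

Repeatedly divide and take the remainder:
⌊193/174⌋ = 1, remainder 19
⌊174/19⌋ = 9, remainder 3
⌊19/3⌋ = 6, remainder 1
⌊3/1⌋ = 3, remainder 0

[1; 9, 6, 3]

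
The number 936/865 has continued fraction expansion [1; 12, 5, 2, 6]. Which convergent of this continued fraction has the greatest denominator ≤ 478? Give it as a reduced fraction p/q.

a_0 = 1: 1/1  (≤ bound)
a_1 = 12: 13/12  (≤ bound)
a_2 = 5: 66/61  (≤ bound)
a_3 = 2: 145/134  (≤ bound)
a_4 = 6: 936/865  (> 478, stop)

145/134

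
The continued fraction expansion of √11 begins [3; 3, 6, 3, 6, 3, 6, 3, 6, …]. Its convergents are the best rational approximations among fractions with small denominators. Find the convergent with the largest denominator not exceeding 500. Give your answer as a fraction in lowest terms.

1257/379

List convergents until the denominator exceeds the bound:
a_0 = 3: 3/1  (≤ bound)
a_1 = 3: 10/3  (≤ bound)
a_2 = 6: 63/19  (≤ bound)
a_3 = 3: 199/60  (≤ bound)
a_4 = 6: 1257/379  (≤ bound)
a_5 = 3: 3970/1197  (> 500, stop)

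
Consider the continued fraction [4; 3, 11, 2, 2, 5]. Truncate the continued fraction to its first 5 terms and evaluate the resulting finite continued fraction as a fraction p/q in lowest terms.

761/176

Start with 2.
2 + 1/(2/1) = 2 + 1/2 = 5/2
11 + 1/(5/2) = 11 + 2/5 = 57/5
3 + 1/(57/5) = 3 + 5/57 = 176/57
4 + 1/(176/57) = 4 + 57/176 = 761/176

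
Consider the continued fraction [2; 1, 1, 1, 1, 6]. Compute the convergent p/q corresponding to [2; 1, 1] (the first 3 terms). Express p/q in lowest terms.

5/2

Compute successive convergents:
a_0 = 2: 2/1
a_1 = 1: 3/1
a_2 = 1: 5/2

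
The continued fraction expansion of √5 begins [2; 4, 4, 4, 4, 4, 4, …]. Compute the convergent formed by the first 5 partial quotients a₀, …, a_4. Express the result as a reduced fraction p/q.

Build up convergents one term at a time:
a_0 = 2: 2/1
a_1 = 4: 9/4
a_2 = 4: 38/17
a_3 = 4: 161/72
a_4 = 4: 682/305

682/305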